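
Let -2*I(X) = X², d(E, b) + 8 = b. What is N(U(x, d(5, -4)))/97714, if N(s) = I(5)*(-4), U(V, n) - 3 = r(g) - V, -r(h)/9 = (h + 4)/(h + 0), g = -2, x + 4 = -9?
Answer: 25/48857 ≈ 0.00051170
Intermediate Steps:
d(E, b) = -8 + b
x = -13 (x = -4 - 9 = -13)
r(h) = -9*(4 + h)/h (r(h) = -9*(h + 4)/(h + 0) = -9*(4 + h)/h)
U(V, n) = 12 - V (U(V, n) = 3 + ((-9 - 36/(-2)) - V) = 3 + ((-9 - 36*(-½)) - V) = 3 + ((-9 + 18) - V) = 3 + (9 - V) = 12 - V)
I(X) = -X²/2
N(s) = 50 (N(s) = -½*5²*(-4) = -½*25*(-4) = -25/2*(-4) = 50)
N(U(x, d(5, -4)))/97714 = 50/97714 = 50*(1/97714) = 25/48857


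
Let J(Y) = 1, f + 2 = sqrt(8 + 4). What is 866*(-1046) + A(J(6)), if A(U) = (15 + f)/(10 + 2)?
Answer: -10870019/12 + sqrt(3)/6 ≈ -9.0584e+5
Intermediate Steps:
f = -2 + 2*sqrt(3) (f = -2 + sqrt(8 + 4) = -2 + sqrt(12) = -2 + 2*sqrt(3) ≈ 1.4641)
A(U) = 13/12 + sqrt(3)/6 (A(U) = (15 + (-2 + 2*sqrt(3)))/(10 + 2) = (13 + 2*sqrt(3))/12 = (13 + 2*sqrt(3))*(1/12) = 13/12 + sqrt(3)/6)
866*(-1046) + A(J(6)) = 866*(-1046) + (13/12 + sqrt(3)/6) = -905836 + (13/12 + sqrt(3)/6) = -10870019/12 + sqrt(3)/6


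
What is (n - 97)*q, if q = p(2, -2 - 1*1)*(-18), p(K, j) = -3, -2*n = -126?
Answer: -1836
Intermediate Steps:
n = 63 (n = -1/2*(-126) = 63)
q = 54 (q = -3*(-18) = 54)
(n - 97)*q = (63 - 97)*54 = -34*54 = -1836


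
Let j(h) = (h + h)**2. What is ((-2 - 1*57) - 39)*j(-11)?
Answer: -47432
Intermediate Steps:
j(h) = 4*h**2 (j(h) = (2*h)**2 = 4*h**2)
((-2 - 1*57) - 39)*j(-11) = ((-2 - 1*57) - 39)*(4*(-11)**2) = ((-2 - 57) - 39)*(4*121) = (-59 - 39)*484 = -98*484 = -47432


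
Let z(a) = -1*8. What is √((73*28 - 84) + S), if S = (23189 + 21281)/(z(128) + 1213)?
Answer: √115982214/241 ≈ 44.687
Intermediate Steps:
z(a) = -8
S = 8894/241 (S = (23189 + 21281)/(-8 + 1213) = 44470/1205 = 44470*(1/1205) = 8894/241 ≈ 36.905)
√((73*28 - 84) + S) = √((73*28 - 84) + 8894/241) = √((2044 - 84) + 8894/241) = √(1960 + 8894/241) = √(481254/241) = √115982214/241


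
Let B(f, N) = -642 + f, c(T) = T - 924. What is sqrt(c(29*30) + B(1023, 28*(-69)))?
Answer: sqrt(327) ≈ 18.083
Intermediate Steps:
c(T) = -924 + T
sqrt(c(29*30) + B(1023, 28*(-69))) = sqrt((-924 + 29*30) + (-642 + 1023)) = sqrt((-924 + 870) + 381) = sqrt(-54 + 381) = sqrt(327)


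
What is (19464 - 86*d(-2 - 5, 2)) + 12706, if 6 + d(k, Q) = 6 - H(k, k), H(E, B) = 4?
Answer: 32514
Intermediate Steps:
d(k, Q) = -4 (d(k, Q) = -6 + (6 - 1*4) = -6 + (6 - 4) = -6 + 2 = -4)
(19464 - 86*d(-2 - 5, 2)) + 12706 = (19464 - 86*(-4)) + 12706 = (19464 + 344) + 12706 = 19808 + 12706 = 32514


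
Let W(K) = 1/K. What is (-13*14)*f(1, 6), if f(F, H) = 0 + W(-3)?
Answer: 182/3 ≈ 60.667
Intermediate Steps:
f(F, H) = -1/3 (f(F, H) = 0 + 1/(-3) = 0 - 1/3 = -1/3)
(-13*14)*f(1, 6) = -13*14*(-1/3) = -182*(-1/3) = 182/3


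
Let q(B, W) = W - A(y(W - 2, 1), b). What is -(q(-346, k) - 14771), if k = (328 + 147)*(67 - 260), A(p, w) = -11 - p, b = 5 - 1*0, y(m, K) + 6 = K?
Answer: 106440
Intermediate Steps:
y(m, K) = -6 + K
b = 5 (b = 5 + 0 = 5)
k = -91675 (k = 475*(-193) = -91675)
q(B, W) = 6 + W (q(B, W) = W - (-11 - (-6 + 1)) = W - (-11 - 1*(-5)) = W - (-11 + 5) = W - 1*(-6) = W + 6 = 6 + W)
-(q(-346, k) - 14771) = -((6 - 91675) - 14771) = -(-91669 - 14771) = -1*(-106440) = 106440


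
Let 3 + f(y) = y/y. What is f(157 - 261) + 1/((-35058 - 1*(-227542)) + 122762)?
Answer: -630491/315246 ≈ -2.0000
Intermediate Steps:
f(y) = -2 (f(y) = -3 + y/y = -3 + 1 = -2)
f(157 - 261) + 1/((-35058 - 1*(-227542)) + 122762) = -2 + 1/((-35058 - 1*(-227542)) + 122762) = -2 + 1/((-35058 + 227542) + 122762) = -2 + 1/(192484 + 122762) = -2 + 1/315246 = -630491/315246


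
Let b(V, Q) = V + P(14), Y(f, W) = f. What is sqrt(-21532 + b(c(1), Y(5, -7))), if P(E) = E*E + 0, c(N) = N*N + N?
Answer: I*sqrt(21334) ≈ 146.06*I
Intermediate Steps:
c(N) = N + N**2 (c(N) = N**2 + N = N + N**2)
P(E) = E**2 (P(E) = E**2 + 0 = E**2)
b(V, Q) = 196 + V (b(V, Q) = V + 14**2 = V + 196 = 196 + V)
sqrt(-21532 + b(c(1), Y(5, -7))) = sqrt(-21532 + (196 + 1*(1 + 1))) = sqrt(-21532 + (196 + 1*2)) = sqrt(-21532 + (196 + 2)) = sqrt(-21532 + 198) = sqrt(-21334) = I*sqrt(21334)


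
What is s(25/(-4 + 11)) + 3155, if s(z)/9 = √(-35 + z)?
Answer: 3155 + 18*I*√385/7 ≈ 3155.0 + 50.455*I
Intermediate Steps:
s(z) = 9*√(-35 + z)
s(25/(-4 + 11)) + 3155 = 9*√(-35 + 25/(-4 + 11)) + 3155 = 9*√(-35 + 25/7) + 3155 = 9*√(-220/7) + 3155 = 9*(2*I*√385/7) + 3155 = 18*I*√385/7 + 3155 = 3155 + 18*I*√385/7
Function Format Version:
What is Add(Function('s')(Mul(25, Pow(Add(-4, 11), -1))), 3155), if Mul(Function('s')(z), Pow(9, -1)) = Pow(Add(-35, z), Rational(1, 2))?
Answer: Add(3155, Mul(Rational(18, 7), I, Pow(385, Rational(1, 2)))) ≈ Add(3155.0, Mul(50.455, I))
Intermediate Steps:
Function('s')(z) = Mul(9, Pow(Add(-35, z), Rational(1, 2)))
Add(Function('s')(Mul(25, Pow(Add(-4, 11), -1))), 3155) = Add(Mul(9, Pow(Add(-35, Mul(25, Pow(Add(-4, 11), -1))), Rational(1, 2))), 3155) = Add(Mul(9, Pow(Add(-35, Mul(25, Pow(7, -1))), Rational(1, 2))), 3155) = Add(Mul(9, Pow(Add(-35, Mul(25, Rational(1, 7))), Rational(1, 2))), 3155) = Add(Mul(9, Pow(Add(-35, Rational(25, 7)), Rational(1, 2))), 3155) = Add(Mul(9, Pow(Rational(-220, 7), Rational(1, 2))), 3155) = Add(Mul(9, Mul(Rational(2, 7), I, Pow(385, Rational(1, 2)))), 3155) = Add(Mul(Rational(18, 7), I, Pow(385, Rational(1, 2))), 3155) = Add(3155, Mul(Rational(18, 7), I, Pow(385, Rational(1, 2))))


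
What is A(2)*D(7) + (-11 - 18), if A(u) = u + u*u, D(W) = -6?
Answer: -65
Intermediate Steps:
A(u) = u + u²
A(2)*D(7) + (-11 - 18) = (2*(1 + 2))*(-6) + (-11 - 18) = (2*3)*(-6) - 29 = 6*(-6) - 29 = -36 - 29 = -65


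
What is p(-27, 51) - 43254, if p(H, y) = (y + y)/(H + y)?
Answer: -172999/4 ≈ -43250.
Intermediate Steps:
p(H, y) = 2*y/(H + y) (p(H, y) = (2*y)/(H + y) = 2*y/(H + y))
p(-27, 51) - 43254 = 2*51/(-27 + 51) - 43254 = 2*51/24 - 43254 = 2*51*(1/24) - 43254 = 17/4 - 43254 = -172999/4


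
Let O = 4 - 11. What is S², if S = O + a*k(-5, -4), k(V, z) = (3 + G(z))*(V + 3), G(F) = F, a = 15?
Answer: 529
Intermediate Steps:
O = -7
k(V, z) = (3 + V)*(3 + z) (k(V, z) = (3 + z)*(V + 3) = (3 + z)*(3 + V) = (3 + V)*(3 + z))
S = 23 (S = -7 + 15*(9 + 3*(-5) + 3*(-4) - 5*(-4)) = -7 + 15*(9 - 15 - 12 + 20) = -7 + 15*2 = -7 + 30 = 23)
S² = 23² = 529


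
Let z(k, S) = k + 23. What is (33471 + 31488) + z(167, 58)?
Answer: 65149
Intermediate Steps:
z(k, S) = 23 + k
(33471 + 31488) + z(167, 58) = (33471 + 31488) + (23 + 167) = 64959 + 190 = 65149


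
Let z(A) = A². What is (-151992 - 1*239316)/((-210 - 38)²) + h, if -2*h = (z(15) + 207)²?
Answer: -1434863139/15376 ≈ -93318.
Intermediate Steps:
h = -93312 (h = -(15² + 207)²/2 = -(225 + 207)²/2 = -½*432² = -½*186624 = -93312)
(-151992 - 1*239316)/((-210 - 38)²) + h = (-151992 - 1*239316)/((-210 - 38)²) - 93312 = (-151992 - 239316)/((-248)²) - 93312 = -391308/61504 - 93312 = -391308*1/61504 - 93312 = -97827/15376 - 93312 = -1434863139/15376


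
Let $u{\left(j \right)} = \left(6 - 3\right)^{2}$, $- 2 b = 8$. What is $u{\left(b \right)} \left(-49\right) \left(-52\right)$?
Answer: $22932$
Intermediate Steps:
$b = -4$ ($b = \left(- \frac{1}{2}\right) 8 = -4$)
$u{\left(j \right)} = 9$ ($u{\left(j \right)} = 3^{2} = 9$)
$u{\left(b \right)} \left(-49\right) \left(-52\right) = 9 \left(-49\right) \left(-52\right) = \left(-441\right) \left(-52\right) = 22932$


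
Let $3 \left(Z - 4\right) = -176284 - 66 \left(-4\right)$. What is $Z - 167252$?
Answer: $- \frac{677764}{3} \approx -2.2592 \cdot 10^{5}$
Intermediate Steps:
$Z = - \frac{176008}{3}$ ($Z = 4 + \frac{-176284 - 66 \left(-4\right)}{3} = 4 + \frac{-176284 - -264}{3} = 4 + \frac{-176284 + 264}{3} = 4 + \frac{1}{3} \left(-176020\right) = 4 - \frac{176020}{3} = - \frac{176008}{3} \approx -58669.0$)
$Z - 167252 = - \frac{176008}{3} - 167252 = - \frac{677764}{3}$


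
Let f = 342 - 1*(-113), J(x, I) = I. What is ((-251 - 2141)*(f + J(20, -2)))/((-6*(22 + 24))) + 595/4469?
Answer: 17545889/4469 ≈ 3926.1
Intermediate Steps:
f = 455 (f = 342 + 113 = 455)
((-251 - 2141)*(f + J(20, -2)))/((-6*(22 + 24))) + 595/4469 = ((-251 - 2141)*(455 - 2))/((-6*(22 + 24))) + 595/4469 = (-2392*453)/((-6*46)) + 595*(1/4469) = -1083576/(-276) + 595/4469 = -1083576*(-1/276) + 595/4469 = 3926 + 595/4469 = 17545889/4469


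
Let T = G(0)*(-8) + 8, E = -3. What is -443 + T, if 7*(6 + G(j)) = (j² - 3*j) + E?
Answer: -2685/7 ≈ -383.57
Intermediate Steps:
G(j) = -45/7 - 3*j/7 + j²/7 (G(j) = -6 + ((j² - 3*j) - 3)/7 = -6 + (-3 + j² - 3*j)/7 = -6 + (-3/7 - 3*j/7 + j²/7) = -45/7 - 3*j/7 + j²/7)
T = 416/7 (T = (-45/7 - 3/7*0 + (⅐)*0²)*(-8) + 8 = (-45/7 + 0 + (⅐)*0)*(-8) + 8 = (-45/7 + 0 + 0)*(-8) + 8 = -45/7*(-8) + 8 = 360/7 + 8 = 416/7 ≈ 59.429)
-443 + T = -443 + 416/7 = -2685/7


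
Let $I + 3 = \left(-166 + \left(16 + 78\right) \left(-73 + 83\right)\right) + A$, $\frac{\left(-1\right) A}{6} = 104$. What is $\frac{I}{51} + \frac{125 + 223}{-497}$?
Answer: $\frac{18437}{8449} \approx 2.1822$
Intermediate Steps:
$A = -624$ ($A = \left(-6\right) 104 = -624$)
$I = 147$ ($I = -3 - \left(790 - \left(16 + 78\right) \left(-73 + 83\right)\right) = -3 + \left(\left(-166 + 94 \cdot 10\right) - 624\right) = -3 + \left(\left(-166 + 940\right) - 624\right) = -3 + \left(774 - 624\right) = -3 + 150 = 147$)
$\frac{I}{51} + \frac{125 + 223}{-497} = \frac{147}{51} + \frac{125 + 223}{-497} = 147 \cdot \frac{1}{51} + 348 \left(- \frac{1}{497}\right) = \frac{49}{17} - \frac{348}{497} = \frac{18437}{8449}$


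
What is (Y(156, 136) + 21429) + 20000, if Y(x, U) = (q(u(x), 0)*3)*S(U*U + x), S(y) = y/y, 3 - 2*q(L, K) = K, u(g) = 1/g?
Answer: 82867/2 ≈ 41434.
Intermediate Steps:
q(L, K) = 3/2 - K/2
S(y) = 1
Y(x, U) = 9/2 (Y(x, U) = ((3/2 - ½*0)*3)*1 = ((3/2 + 0)*3)*1 = ((3/2)*3)*1 = (9/2)*1 = 9/2)
(Y(156, 136) + 21429) + 20000 = (9/2 + 21429) + 20000 = 42867/2 + 20000 = 82867/2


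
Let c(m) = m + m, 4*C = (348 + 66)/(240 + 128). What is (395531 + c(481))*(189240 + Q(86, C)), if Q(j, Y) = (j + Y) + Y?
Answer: 1201066507925/16 ≈ 7.5067e+10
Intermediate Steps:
C = 9/32 (C = ((348 + 66)/(240 + 128))/4 = (414/368)/4 = (414*(1/368))/4 = (¼)*(9/8) = 9/32 ≈ 0.28125)
c(m) = 2*m
Q(j, Y) = j + 2*Y (Q(j, Y) = (Y + j) + Y = j + 2*Y)
(395531 + c(481))*(189240 + Q(86, C)) = (395531 + 2*481)*(189240 + (86 + 2*(9/32))) = (395531 + 962)*(189240 + (86 + 9/16)) = 396493*(189240 + 1385/16) = 396493*(3029225/16) = 1201066507925/16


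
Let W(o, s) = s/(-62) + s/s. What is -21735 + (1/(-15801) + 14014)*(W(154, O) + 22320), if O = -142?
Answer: 51075797497967/163277 ≈ 3.1282e+8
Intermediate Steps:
W(o, s) = 1 - s/62 (W(o, s) = s*(-1/62) + 1 = -s/62 + 1 = 1 - s/62)
-21735 + (1/(-15801) + 14014)*(W(154, O) + 22320) = -21735 + (1/(-15801) + 14014)*((1 - 1/62*(-142)) + 22320) = -21735 + (-1/15801 + 14014)*((1 + 71/31) + 22320) = -21735 + 221435213*(102/31 + 22320)/15801 = -21735 + (221435213/15801)*(692022/31) = -21735 + 51079346323562/163277 = 51075797497967/163277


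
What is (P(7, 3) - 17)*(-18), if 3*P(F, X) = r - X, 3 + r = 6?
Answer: 306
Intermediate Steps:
r = 3 (r = -3 + 6 = 3)
P(F, X) = 1 - X/3 (P(F, X) = (3 - X)/3 = 1 - X/3)
(P(7, 3) - 17)*(-18) = ((1 - ⅓*3) - 17)*(-18) = ((1 - 1) - 17)*(-18) = (0 - 17)*(-18) = -17*(-18) = 306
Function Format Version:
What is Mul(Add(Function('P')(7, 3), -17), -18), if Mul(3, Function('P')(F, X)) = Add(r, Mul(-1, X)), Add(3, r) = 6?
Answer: 306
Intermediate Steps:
r = 3 (r = Add(-3, 6) = 3)
Function('P')(F, X) = Add(1, Mul(Rational(-1, 3), X)) (Function('P')(F, X) = Mul(Rational(1, 3), Add(3, Mul(-1, X))) = Add(1, Mul(Rational(-1, 3), X)))
Mul(Add(Function('P')(7, 3), -17), -18) = Mul(Add(Add(1, Mul(Rational(-1, 3), 3)), -17), -18) = Mul(Add(Add(1, -1), -17), -18) = Mul(Add(0, -17), -18) = Mul(-17, -18) = 306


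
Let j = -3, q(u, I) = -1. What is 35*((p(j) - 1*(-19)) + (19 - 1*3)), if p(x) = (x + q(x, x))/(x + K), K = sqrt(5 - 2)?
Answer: 1295 + 70*sqrt(3)/3 ≈ 1335.4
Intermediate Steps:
K = sqrt(3) ≈ 1.7320
p(x) = (-1 + x)/(x + sqrt(3)) (p(x) = (x - 1)/(x + sqrt(3)) = (-1 + x)/(x + sqrt(3)))
35*((p(j) - 1*(-19)) + (19 - 1*3)) = 35*(((-1 - 3)/(-3 + sqrt(3)) - 1*(-19)) + (19 - 1*3)) = 35*((-4/(-3 + sqrt(3)) + 19) + (19 - 3)) = 35*((-4/(-3 + sqrt(3)) + 19) + 16) = 35*((19 - 4/(-3 + sqrt(3))) + 16) = 35*(35 - 4/(-3 + sqrt(3))) = 1225 - 140/(-3 + sqrt(3))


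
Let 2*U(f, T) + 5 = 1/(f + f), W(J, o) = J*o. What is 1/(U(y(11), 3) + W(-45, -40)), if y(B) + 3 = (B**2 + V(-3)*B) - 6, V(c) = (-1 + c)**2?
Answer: 1152/2070721 ≈ 0.00055633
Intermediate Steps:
y(B) = -9 + B**2 + 16*B (y(B) = -3 + ((B**2 + (-1 - 3)**2*B) - 6) = -3 + ((B**2 + (-4)**2*B) - 6) = -3 + ((B**2 + 16*B) - 6) = -3 + (-6 + B**2 + 16*B) = -9 + B**2 + 16*B)
U(f, T) = -5/2 + 1/(4*f) (U(f, T) = -5/2 + 1/(2*(f + f)) = -5/2 + 1/(2*((2*f))) = -5/2 + (1/(2*f))/2 = -5/2 + 1/(4*f))
1/(U(y(11), 3) + W(-45, -40)) = 1/((1 - 10*(-9 + 11**2 + 16*11))/(4*(-9 + 11**2 + 16*11)) - 45*(-40)) = 1/((1 - 10*(-9 + 121 + 176))/(4*(-9 + 121 + 176)) + 1800) = 1/((1/4)*(1 - 10*288)/288 + 1800) = 1/((1/4)*(1/288)*(1 - 2880) + 1800) = 1/((1/4)*(1/288)*(-2879) + 1800) = 1/(-2879/1152 + 1800) = 1/(2070721/1152) = 1152/2070721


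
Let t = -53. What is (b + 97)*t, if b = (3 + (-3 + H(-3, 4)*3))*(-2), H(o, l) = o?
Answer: -6095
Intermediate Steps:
b = 18 (b = (3 + (-3 - 3*3))*(-2) = (3 + (-3 - 9))*(-2) = (3 - 12)*(-2) = -9*(-2) = 18)
(b + 97)*t = (18 + 97)*(-53) = 115*(-53) = -6095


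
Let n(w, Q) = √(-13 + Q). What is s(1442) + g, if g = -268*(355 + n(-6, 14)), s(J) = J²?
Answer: 1983956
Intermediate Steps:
g = -95408 (g = -268*(355 + √(-13 + 14)) = -268*(355 + √1) = -268*(355 + 1) = -268*356 = -95408)
s(1442) + g = 1442² - 95408 = 2079364 - 95408 = 1983956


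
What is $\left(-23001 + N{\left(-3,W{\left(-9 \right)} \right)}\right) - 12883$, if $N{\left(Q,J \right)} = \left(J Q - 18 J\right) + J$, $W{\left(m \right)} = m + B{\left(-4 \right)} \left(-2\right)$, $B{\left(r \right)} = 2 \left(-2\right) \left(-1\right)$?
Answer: $-35544$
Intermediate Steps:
$B{\left(r \right)} = 4$ ($B{\left(r \right)} = \left(-4\right) \left(-1\right) = 4$)
$W{\left(m \right)} = -8 + m$ ($W{\left(m \right)} = m + 4 \left(-2\right) = m - 8 = -8 + m$)
$N{\left(Q,J \right)} = - 17 J + J Q$ ($N{\left(Q,J \right)} = \left(- 18 J + J Q\right) + J = - 17 J + J Q$)
$\left(-23001 + N{\left(-3,W{\left(-9 \right)} \right)}\right) - 12883 = \left(-23001 + \left(-8 - 9\right) \left(-17 - 3\right)\right) - 12883 = \left(-23001 - -340\right) - 12883 = \left(-23001 + 340\right) - 12883 = -22661 - 12883 = -35544$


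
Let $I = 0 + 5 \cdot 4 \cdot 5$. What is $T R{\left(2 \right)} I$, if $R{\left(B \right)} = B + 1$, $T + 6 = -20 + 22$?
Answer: $-1200$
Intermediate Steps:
$T = -4$ ($T = -6 + \left(-20 + 22\right) = -6 + 2 = -4$)
$R{\left(B \right)} = 1 + B$
$I = 100$ ($I = 0 + 20 \cdot 5 = 0 + 100 = 100$)
$T R{\left(2 \right)} I = - 4 \left(1 + 2\right) 100 = \left(-4\right) 3 \cdot 100 = \left(-12\right) 100 = -1200$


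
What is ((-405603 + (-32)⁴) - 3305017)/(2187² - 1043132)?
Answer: -2662044/3739837 ≈ -0.71181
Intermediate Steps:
((-405603 + (-32)⁴) - 3305017)/(2187² - 1043132) = ((-405603 + 1048576) - 3305017)/(4782969 - 1043132) = (642973 - 3305017)/3739837 = -2662044*1/3739837 = -2662044/3739837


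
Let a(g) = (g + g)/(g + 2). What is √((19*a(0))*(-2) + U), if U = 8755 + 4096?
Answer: √12851 ≈ 113.36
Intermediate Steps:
a(g) = 2*g/(2 + g) (a(g) = (2*g)/(2 + g) = 2*g/(2 + g))
U = 12851
√((19*a(0))*(-2) + U) = √((19*(2*0/(2 + 0)))*(-2) + 12851) = √((19*(2*0/2))*(-2) + 12851) = √((19*(2*0*(½)))*(-2) + 12851) = √((19*0)*(-2) + 12851) = √(0*(-2) + 12851) = √(0 + 12851) = √12851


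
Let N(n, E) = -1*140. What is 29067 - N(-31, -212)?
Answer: 29207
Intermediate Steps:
N(n, E) = -140
29067 - N(-31, -212) = 29067 - 1*(-140) = 29067 + 140 = 29207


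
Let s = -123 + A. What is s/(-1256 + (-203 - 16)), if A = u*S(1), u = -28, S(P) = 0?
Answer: 123/1475 ≈ 0.083390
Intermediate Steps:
A = 0 (A = -28*0 = 0)
s = -123 (s = -123 + 0 = -123)
s/(-1256 + (-203 - 16)) = -123/(-1256 + (-203 - 16)) = -123/(-1256 - 219) = -123/(-1475) = -123*(-1/1475) = 123/1475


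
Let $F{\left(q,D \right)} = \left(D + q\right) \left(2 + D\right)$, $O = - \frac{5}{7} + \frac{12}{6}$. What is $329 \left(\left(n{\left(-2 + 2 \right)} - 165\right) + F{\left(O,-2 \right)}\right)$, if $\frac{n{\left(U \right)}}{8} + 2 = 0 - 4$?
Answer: $-70077$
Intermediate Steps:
$n{\left(U \right)} = -48$ ($n{\left(U \right)} = -16 + 8 \left(0 - 4\right) = -16 + 8 \left(-4\right) = -16 - 32 = -48$)
$O = \frac{9}{7}$ ($O = \left(-5\right) \frac{1}{7} + 12 \cdot \frac{1}{6} = - \frac{5}{7} + 2 = \frac{9}{7} \approx 1.2857$)
$F{\left(q,D \right)} = \left(2 + D\right) \left(D + q\right)$
$329 \left(\left(n{\left(-2 + 2 \right)} - 165\right) + F{\left(O,-2 \right)}\right) = 329 \left(\left(-48 - 165\right) + \left(\left(-2\right)^{2} + 2 \left(-2\right) + 2 \cdot \frac{9}{7} - \frac{18}{7}\right)\right) = 329 \left(\left(-48 - 165\right) + \left(4 - 4 + \frac{18}{7} - \frac{18}{7}\right)\right) = 329 \left(-213 + 0\right) = 329 \left(-213\right) = -70077$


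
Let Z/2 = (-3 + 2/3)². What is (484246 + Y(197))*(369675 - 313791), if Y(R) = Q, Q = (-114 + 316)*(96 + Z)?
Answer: 84804677864/3 ≈ 2.8268e+10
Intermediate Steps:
Z = 98/9 (Z = 2*(-3 + 2/3)² = 2*(-3 + 2*(⅓))² = 2*(-3 + ⅔)² = 2*(-7/3)² = 2*(49/9) = 98/9 ≈ 10.889)
Q = 194324/9 (Q = (-114 + 316)*(96 + 98/9) = 202*(962/9) = 194324/9 ≈ 21592.)
Y(R) = 194324/9
(484246 + Y(197))*(369675 - 313791) = (484246 + 194324/9)*(369675 - 313791) = (4552538/9)*55884 = 84804677864/3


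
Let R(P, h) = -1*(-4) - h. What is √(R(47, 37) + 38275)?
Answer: √38242 ≈ 195.56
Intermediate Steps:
R(P, h) = 4 - h
√(R(47, 37) + 38275) = √((4 - 1*37) + 38275) = √((4 - 37) + 38275) = √(-33 + 38275) = √38242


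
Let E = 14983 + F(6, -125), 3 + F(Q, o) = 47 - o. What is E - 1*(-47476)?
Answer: 62628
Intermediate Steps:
F(Q, o) = 44 - o (F(Q, o) = -3 + (47 - o) = 44 - o)
E = 15152 (E = 14983 + (44 - 1*(-125)) = 14983 + (44 + 125) = 14983 + 169 = 15152)
E - 1*(-47476) = 15152 - 1*(-47476) = 15152 + 47476 = 62628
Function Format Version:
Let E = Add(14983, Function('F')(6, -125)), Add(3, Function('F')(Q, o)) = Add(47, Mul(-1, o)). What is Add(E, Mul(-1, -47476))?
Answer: 62628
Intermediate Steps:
Function('F')(Q, o) = Add(44, Mul(-1, o)) (Function('F')(Q, o) = Add(-3, Add(47, Mul(-1, o))) = Add(44, Mul(-1, o)))
E = 15152 (E = Add(14983, Add(44, Mul(-1, -125))) = Add(14983, Add(44, 125)) = Add(14983, 169) = 15152)
Add(E, Mul(-1, -47476)) = Add(15152, Mul(-1, -47476)) = Add(15152, 47476) = 62628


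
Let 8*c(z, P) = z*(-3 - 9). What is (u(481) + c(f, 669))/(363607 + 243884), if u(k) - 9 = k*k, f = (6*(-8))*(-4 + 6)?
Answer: 231514/607491 ≈ 0.38110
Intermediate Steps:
f = -96 (f = -48*2 = -96)
c(z, P) = -3*z/2 (c(z, P) = (z*(-3 - 9))/8 = (z*(-12))/8 = (-12*z)/8 = -3*z/2)
u(k) = 9 + k**2 (u(k) = 9 + k*k = 9 + k**2)
(u(481) + c(f, 669))/(363607 + 243884) = ((9 + 481**2) - 3/2*(-96))/(363607 + 243884) = ((9 + 231361) + 144)/607491 = (231370 + 144)*(1/607491) = 231514*(1/607491) = 231514/607491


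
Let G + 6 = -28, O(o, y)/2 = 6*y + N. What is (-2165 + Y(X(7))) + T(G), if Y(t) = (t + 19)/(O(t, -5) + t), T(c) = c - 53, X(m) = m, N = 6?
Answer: -92358/41 ≈ -2252.6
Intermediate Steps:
O(o, y) = 12 + 12*y (O(o, y) = 2*(6*y + 6) = 2*(6 + 6*y) = 12 + 12*y)
G = -34 (G = -6 - 28 = -34)
T(c) = -53 + c
Y(t) = (19 + t)/(-48 + t) (Y(t) = (t + 19)/((12 + 12*(-5)) + t) = (19 + t)/((12 - 60) + t) = (19 + t)/(-48 + t))
(-2165 + Y(X(7))) + T(G) = (-2165 + (19 + 7)/(-48 + 7)) + (-53 - 34) = (-2165 + 26/(-41)) - 87 = (-2165 - 1/41*26) - 87 = (-2165 - 26/41) - 87 = -88791/41 - 87 = -92358/41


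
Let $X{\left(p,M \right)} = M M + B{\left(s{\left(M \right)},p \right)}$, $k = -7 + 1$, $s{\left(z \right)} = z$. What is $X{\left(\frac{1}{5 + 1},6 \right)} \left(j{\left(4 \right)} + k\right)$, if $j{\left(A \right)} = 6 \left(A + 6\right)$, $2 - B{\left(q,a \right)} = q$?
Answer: $1728$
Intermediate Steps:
$B{\left(q,a \right)} = 2 - q$
$k = -6$
$j{\left(A \right)} = 36 + 6 A$ ($j{\left(A \right)} = 6 \left(6 + A\right) = 36 + 6 A$)
$X{\left(p,M \right)} = 2 + M^{2} - M$ ($X{\left(p,M \right)} = M M - \left(-2 + M\right) = M^{2} - \left(-2 + M\right) = 2 + M^{2} - M$)
$X{\left(\frac{1}{5 + 1},6 \right)} \left(j{\left(4 \right)} + k\right) = \left(2 + 6^{2} - 6\right) \left(\left(36 + 6 \cdot 4\right) - 6\right) = \left(2 + 36 - 6\right) \left(\left(36 + 24\right) - 6\right) = 32 \left(60 - 6\right) = 32 \cdot 54 = 1728$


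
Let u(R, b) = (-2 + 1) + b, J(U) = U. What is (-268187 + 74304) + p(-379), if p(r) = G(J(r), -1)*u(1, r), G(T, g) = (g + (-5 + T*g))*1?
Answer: -335623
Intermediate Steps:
u(R, b) = -1 + b
G(T, g) = -5 + g + T*g (G(T, g) = (-5 + g + T*g)*1 = -5 + g + T*g)
p(r) = (-1 + r)*(-6 - r) (p(r) = (-5 - 1 + r*(-1))*(-1 + r) = (-5 - 1 - r)*(-1 + r) = (-6 - r)*(-1 + r) = (-1 + r)*(-6 - r))
(-268187 + 74304) + p(-379) = (-268187 + 74304) + (-1 - 379)*(-6 - 1*(-379)) = -193883 - 380*(-6 + 379) = -193883 - 380*373 = -193883 - 141740 = -335623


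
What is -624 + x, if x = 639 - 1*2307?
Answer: -2292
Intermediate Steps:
x = -1668 (x = 639 - 2307 = -1668)
-624 + x = -624 - 1668 = -2292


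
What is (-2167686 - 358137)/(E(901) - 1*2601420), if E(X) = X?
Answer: 2525823/2600519 ≈ 0.97128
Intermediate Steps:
(-2167686 - 358137)/(E(901) - 1*2601420) = (-2167686 - 358137)/(901 - 1*2601420) = -2525823/(901 - 2601420) = -2525823/(-2600519) = -2525823*(-1/2600519) = 2525823/2600519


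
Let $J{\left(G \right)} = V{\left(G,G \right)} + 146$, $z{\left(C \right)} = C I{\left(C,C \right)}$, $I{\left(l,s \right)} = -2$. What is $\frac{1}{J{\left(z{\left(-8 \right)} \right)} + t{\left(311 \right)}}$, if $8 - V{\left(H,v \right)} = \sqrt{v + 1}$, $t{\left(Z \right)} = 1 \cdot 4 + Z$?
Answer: $\frac{469}{219944} + \frac{\sqrt{17}}{219944} \approx 0.0021511$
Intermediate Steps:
$t{\left(Z \right)} = 4 + Z$
$z{\left(C \right)} = - 2 C$ ($z{\left(C \right)} = C \left(-2\right) = - 2 C$)
$V{\left(H,v \right)} = 8 - \sqrt{1 + v}$ ($V{\left(H,v \right)} = 8 - \sqrt{v + 1} = 8 - \sqrt{1 + v}$)
$J{\left(G \right)} = 154 - \sqrt{1 + G}$ ($J{\left(G \right)} = \left(8 - \sqrt{1 + G}\right) + 146 = 154 - \sqrt{1 + G}$)
$\frac{1}{J{\left(z{\left(-8 \right)} \right)} + t{\left(311 \right)}} = \frac{1}{\left(154 - \sqrt{1 - -16}\right) + \left(4 + 311\right)} = \frac{1}{\left(154 - \sqrt{1 + 16}\right) + 315} = \frac{1}{\left(154 - \sqrt{17}\right) + 315} = \frac{1}{469 - \sqrt{17}}$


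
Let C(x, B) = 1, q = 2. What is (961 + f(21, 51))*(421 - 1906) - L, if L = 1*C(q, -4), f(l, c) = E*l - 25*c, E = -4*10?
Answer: 1713689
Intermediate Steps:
E = -40
f(l, c) = -40*l - 25*c
L = 1 (L = 1*1 = 1)
(961 + f(21, 51))*(421 - 1906) - L = (961 + (-40*21 - 25*51))*(421 - 1906) - 1*1 = (961 + (-840 - 1275))*(-1485) - 1 = (961 - 2115)*(-1485) - 1 = -1154*(-1485) - 1 = 1713690 - 1 = 1713689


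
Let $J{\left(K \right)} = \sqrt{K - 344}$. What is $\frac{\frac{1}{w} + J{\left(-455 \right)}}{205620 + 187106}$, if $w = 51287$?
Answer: $\frac{1}{20141738362} + \frac{i \sqrt{799}}{392726} \approx 4.9648 \cdot 10^{-11} + 7.1975 \cdot 10^{-5} i$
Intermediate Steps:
$J{\left(K \right)} = \sqrt{-344 + K}$
$\frac{\frac{1}{w} + J{\left(-455 \right)}}{205620 + 187106} = \frac{\frac{1}{51287} + \sqrt{-344 - 455}}{205620 + 187106} = \frac{\frac{1}{51287} + \sqrt{-799}}{392726} = \left(\frac{1}{51287} + i \sqrt{799}\right) \frac{1}{392726} = \frac{1}{20141738362} + \frac{i \sqrt{799}}{392726}$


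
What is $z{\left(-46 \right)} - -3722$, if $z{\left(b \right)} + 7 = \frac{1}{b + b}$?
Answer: $\frac{341779}{92} \approx 3715.0$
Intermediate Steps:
$z{\left(b \right)} = -7 + \frac{1}{2 b}$ ($z{\left(b \right)} = -7 + \frac{1}{b + b} = -7 + \frac{1}{2 b}$)
$z{\left(-46 \right)} - -3722 = \left(-7 + \frac{1}{2 \left(-46\right)}\right) - -3722 = \left(-7 + \frac{1}{2} \left(- \frac{1}{46}\right)\right) + 3722 = \left(-7 - \frac{1}{92}\right) + 3722 = - \frac{645}{92} + 3722 = \frac{341779}{92}$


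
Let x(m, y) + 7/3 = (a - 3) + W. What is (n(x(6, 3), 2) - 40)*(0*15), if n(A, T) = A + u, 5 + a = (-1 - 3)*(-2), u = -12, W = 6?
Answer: 0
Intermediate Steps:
a = 3 (a = -5 + (-1 - 3)*(-2) = -5 - 4*(-2) = -5 + 8 = 3)
x(m, y) = 11/3 (x(m, y) = -7/3 + ((3 - 3) + 6) = -7/3 + (0 + 6) = -7/3 + 6 = 11/3)
n(A, T) = -12 + A (n(A, T) = A - 12 = -12 + A)
(n(x(6, 3), 2) - 40)*(0*15) = ((-12 + 11/3) - 40)*(0*15) = (-25/3 - 40)*0 = -145/3*0 = 0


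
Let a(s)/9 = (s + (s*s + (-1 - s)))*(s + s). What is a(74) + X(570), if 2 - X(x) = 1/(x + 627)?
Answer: 8729364293/1197 ≈ 7.2927e+6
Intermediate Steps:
X(x) = 2 - 1/(627 + x) (X(x) = 2 - 1/(x + 627) = 2 - 1/(627 + x))
a(s) = 18*s*(-1 + s**2) (a(s) = 9*((s + (s*s + (-1 - s)))*(s + s)) = 9*((s + (s**2 + (-1 - s)))*(2*s)) = 9*((s + (-1 + s**2 - s))*(2*s)) = 9*((-1 + s**2)*(2*s)) = 9*(2*s*(-1 + s**2)) = 18*s*(-1 + s**2))
a(74) + X(570) = 18*74*(-1 + 74**2) + (1253 + 2*570)/(627 + 570) = 18*74*(-1 + 5476) + (1253 + 1140)/1197 = 18*74*5475 + (1/1197)*2393 = 7292700 + 2393/1197 = 8729364293/1197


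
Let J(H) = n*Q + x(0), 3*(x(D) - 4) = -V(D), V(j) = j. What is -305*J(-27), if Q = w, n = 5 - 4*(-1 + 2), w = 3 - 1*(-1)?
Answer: -2440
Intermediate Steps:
w = 4 (w = 3 + 1 = 4)
x(D) = 4 - D/3 (x(D) = 4 + (-D)/3 = 4 - D/3)
n = 1 (n = 5 - 4 = 1)
Q = 4
J(H) = 8 (J(H) = 1*4 + (4 - 1/3*0) = 4 + (4 + 0) = 4 + 4 = 8)
-305*J(-27) = -305*8 = -2440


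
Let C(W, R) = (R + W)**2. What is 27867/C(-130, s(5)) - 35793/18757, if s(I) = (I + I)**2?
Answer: 163495873/5627100 ≈ 29.055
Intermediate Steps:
s(I) = 4*I**2 (s(I) = (2*I)**2 = 4*I**2)
27867/C(-130, s(5)) - 35793/18757 = 27867/((4*5**2 - 130)**2) - 35793/18757 = 27867/((4*25 - 130)**2) - 35793*1/18757 = 27867/((100 - 130)**2) - 35793/18757 = 27867/((-30)**2) - 35793/18757 = 27867/900 - 35793/18757 = 27867*(1/900) - 35793/18757 = 9289/300 - 35793/18757 = 163495873/5627100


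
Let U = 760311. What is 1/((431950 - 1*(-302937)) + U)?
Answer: 1/1495198 ≈ 6.6881e-7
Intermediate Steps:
1/((431950 - 1*(-302937)) + U) = 1/((431950 - 1*(-302937)) + 760311) = 1/((431950 + 302937) + 760311) = 1/(734887 + 760311) = 1/1495198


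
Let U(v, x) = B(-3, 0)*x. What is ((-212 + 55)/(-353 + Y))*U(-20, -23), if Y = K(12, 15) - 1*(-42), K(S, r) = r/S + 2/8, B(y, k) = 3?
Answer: -21666/619 ≈ -35.002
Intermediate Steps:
K(S, r) = ¼ + r/S (K(S, r) = r/S + 2*(⅛) = r/S + ¼ = ¼ + r/S)
Y = 87/2 (Y = (15 + (¼)*12)/12 - 1*(-42) = (15 + 3)/12 + 42 = (1/12)*18 + 42 = 3/2 + 42 = 87/2 ≈ 43.500)
U(v, x) = 3*x
((-212 + 55)/(-353 + Y))*U(-20, -23) = ((-212 + 55)/(-353 + 87/2))*(3*(-23)) = -157/(-619/2)*(-69) = -157*(-2/619)*(-69) = (314/619)*(-69) = -21666/619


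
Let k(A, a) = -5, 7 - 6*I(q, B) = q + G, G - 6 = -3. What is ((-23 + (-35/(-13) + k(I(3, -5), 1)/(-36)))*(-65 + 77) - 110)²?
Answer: 188485441/1521 ≈ 1.2392e+5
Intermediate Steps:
G = 3 (G = 6 - 3 = 3)
I(q, B) = ⅔ - q/6 (I(q, B) = 7/6 - (q + 3)/6 = 7/6 - (3 + q)/6 = 7/6 + (-½ - q/6) = ⅔ - q/6)
((-23 + (-35/(-13) + k(I(3, -5), 1)/(-36)))*(-65 + 77) - 110)² = ((-23 + (-35/(-13) - 5/(-36)))*(-65 + 77) - 110)² = ((-23 + (-35*(-1/13) - 5*(-1/36)))*12 - 110)² = ((-23 + (35/13 + 5/36))*12 - 110)² = ((-23 + 1325/468)*12 - 110)² = (-9439/468*12 - 110)² = (-9439/39 - 110)² = (-13729/39)² = 188485441/1521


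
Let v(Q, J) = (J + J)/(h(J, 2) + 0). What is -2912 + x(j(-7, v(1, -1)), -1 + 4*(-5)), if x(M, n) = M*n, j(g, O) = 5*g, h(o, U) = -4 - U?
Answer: -2177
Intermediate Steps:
v(Q, J) = -J/3 (v(Q, J) = (J + J)/((-4 - 1*2) + 0) = (2*J)/((-4 - 2) + 0) = (2*J)/(-6 + 0) = (2*J)/(-6) = (2*J)*(-⅙) = -J/3)
-2912 + x(j(-7, v(1, -1)), -1 + 4*(-5)) = -2912 + (5*(-7))*(-1 + 4*(-5)) = -2912 - 35*(-1 - 20) = -2912 - 35*(-21) = -2912 + 735 = -2177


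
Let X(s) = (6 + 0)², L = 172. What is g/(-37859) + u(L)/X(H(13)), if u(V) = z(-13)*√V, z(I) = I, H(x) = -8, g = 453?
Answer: -453/37859 - 13*√43/18 ≈ -4.7479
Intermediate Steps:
X(s) = 36 (X(s) = 6² = 36)
u(V) = -13*√V
g/(-37859) + u(L)/X(H(13)) = 453/(-37859) - 26*√43/36 = 453*(-1/37859) - 26*√43*(1/36) = -453/37859 - 26*√43*(1/36) = -453/37859 - 13*√43/18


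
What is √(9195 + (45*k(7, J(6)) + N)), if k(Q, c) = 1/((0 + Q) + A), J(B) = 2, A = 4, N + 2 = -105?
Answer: √1100143/11 ≈ 95.352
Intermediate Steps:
N = -107 (N = -2 - 105 = -107)
k(Q, c) = 1/(4 + Q) (k(Q, c) = 1/((0 + Q) + 4) = 1/(Q + 4) = 1/(4 + Q))
√(9195 + (45*k(7, J(6)) + N)) = √(9195 + (45/(4 + 7) - 107)) = √(9195 + (45/11 - 107)) = √(9195 - 1132/11) = √(100013/11) = √1100143/11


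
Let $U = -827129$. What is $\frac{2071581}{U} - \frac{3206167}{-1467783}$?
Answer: $- \frac{388717670380}{1214045885007} \approx -0.32018$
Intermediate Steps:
$\frac{2071581}{U} - \frac{3206167}{-1467783} = \frac{2071581}{-827129} - \frac{3206167}{-1467783} = 2071581 \left(- \frac{1}{827129}\right) - - \frac{3206167}{1467783} = - \frac{2071581}{827129} + \frac{3206167}{1467783} = - \frac{388717670380}{1214045885007}$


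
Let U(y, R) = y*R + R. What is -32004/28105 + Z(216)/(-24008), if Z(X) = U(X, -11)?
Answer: -100180771/96392120 ≈ -1.0393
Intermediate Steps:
U(y, R) = R + R*y (U(y, R) = R*y + R = R + R*y)
Z(X) = -11 - 11*X (Z(X) = -11*(1 + X) = -11 - 11*X)
-32004/28105 + Z(216)/(-24008) = -32004/28105 + (-11 - 11*216)/(-24008) = -32004*1/28105 + (-11 - 2376)*(-1/24008) = -4572/4015 - 2387*(-1/24008) = -4572/4015 + 2387/24008 = -100180771/96392120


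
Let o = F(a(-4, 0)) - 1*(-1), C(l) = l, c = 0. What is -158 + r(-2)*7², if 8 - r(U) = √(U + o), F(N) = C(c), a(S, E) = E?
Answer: 234 - 49*I ≈ 234.0 - 49.0*I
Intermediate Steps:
F(N) = 0
o = 1 (o = 0 - 1*(-1) = 0 + 1 = 1)
r(U) = 8 - √(1 + U) (r(U) = 8 - √(U + 1) = 8 - √(1 + U))
-158 + r(-2)*7² = -158 + (8 - √(1 - 2))*7² = -158 + (8 - √(-1))*49 = -158 + (8 - I)*49 = -158 + (392 - 49*I) = 234 - 49*I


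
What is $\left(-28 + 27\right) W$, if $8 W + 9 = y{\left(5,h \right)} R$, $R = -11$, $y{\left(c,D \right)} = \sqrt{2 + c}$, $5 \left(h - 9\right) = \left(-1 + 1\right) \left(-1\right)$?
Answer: $\frac{9}{8} + \frac{11 \sqrt{7}}{8} \approx 4.7629$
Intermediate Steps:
$h = 9$ ($h = 9 + \frac{\left(-1 + 1\right) \left(-1\right)}{5} = 9 + \frac{0 \left(-1\right)}{5} = 9 + \frac{1}{5} \cdot 0 = 9 + 0 = 9$)
$W = - \frac{9}{8} - \frac{11 \sqrt{7}}{8}$ ($W = - \frac{9}{8} + \frac{\sqrt{2 + 5} \left(-11\right)}{8} = - \frac{9}{8} + \frac{\sqrt{7} \left(-11\right)}{8} = - \frac{9}{8} + \frac{\left(-11\right) \sqrt{7}}{8} = - \frac{9}{8} - \frac{11 \sqrt{7}}{8} \approx -4.7629$)
$\left(-28 + 27\right) W = \left(-28 + 27\right) \left(- \frac{9}{8} - \frac{11 \sqrt{7}}{8}\right) = - (- \frac{9}{8} - \frac{11 \sqrt{7}}{8}) = \frac{9}{8} + \frac{11 \sqrt{7}}{8}$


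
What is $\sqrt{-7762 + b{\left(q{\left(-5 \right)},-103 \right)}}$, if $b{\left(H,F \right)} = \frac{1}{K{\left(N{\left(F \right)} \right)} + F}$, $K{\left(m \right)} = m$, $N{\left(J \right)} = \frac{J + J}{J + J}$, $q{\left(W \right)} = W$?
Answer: $\frac{5 i \sqrt{3230238}}{102} \approx 88.102 i$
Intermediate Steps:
$N{\left(J \right)} = 1$ ($N{\left(J \right)} = \frac{2 J}{2 J} = 2 J \frac{1}{2 J} = 1$)
$b{\left(H,F \right)} = \frac{1}{1 + F}$
$\sqrt{-7762 + b{\left(q{\left(-5 \right)},-103 \right)}} = \sqrt{-7762 + \frac{1}{1 - 103}} = \sqrt{-7762 + \frac{1}{-102}} = \sqrt{-7762 - \frac{1}{102}} = \sqrt{- \frac{791725}{102}} = \frac{5 i \sqrt{3230238}}{102}$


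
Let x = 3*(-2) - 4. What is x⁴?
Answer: 10000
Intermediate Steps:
x = -10 (x = -6 - 4 = -10)
x⁴ = (-10)⁴ = 10000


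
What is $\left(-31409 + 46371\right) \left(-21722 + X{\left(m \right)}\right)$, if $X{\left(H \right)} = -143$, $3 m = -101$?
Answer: $-327144130$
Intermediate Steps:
$m = - \frac{101}{3}$ ($m = \frac{1}{3} \left(-101\right) = - \frac{101}{3} \approx -33.667$)
$\left(-31409 + 46371\right) \left(-21722 + X{\left(m \right)}\right) = \left(-31409 + 46371\right) \left(-21722 - 143\right) = 14962 \left(-21865\right) = -327144130$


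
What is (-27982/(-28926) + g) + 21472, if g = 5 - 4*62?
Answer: 307049018/14463 ≈ 21230.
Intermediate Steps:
g = -243 (g = 5 - 248 = -243)
(-27982/(-28926) + g) + 21472 = (-27982/(-28926) - 243) + 21472 = (-27982*(-1/28926) - 243) + 21472 = (13991/14463 - 243) + 21472 = -3500518/14463 + 21472 = 307049018/14463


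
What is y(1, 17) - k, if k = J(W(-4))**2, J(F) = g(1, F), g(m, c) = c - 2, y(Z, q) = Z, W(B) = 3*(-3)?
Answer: -120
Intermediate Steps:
W(B) = -9
g(m, c) = -2 + c
J(F) = -2 + F
k = 121 (k = (-2 - 9)**2 = (-11)**2 = 121)
y(1, 17) - k = 1 - 1*121 = 1 - 121 = -120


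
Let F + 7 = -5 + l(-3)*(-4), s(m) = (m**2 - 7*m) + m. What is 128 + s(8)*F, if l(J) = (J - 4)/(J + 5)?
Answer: 160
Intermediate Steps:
l(J) = (-4 + J)/(5 + J)
s(m) = m**2 - 6*m
F = 2 (F = -7 + (-5 + ((-4 - 3)/(5 - 3))*(-4)) = -7 + (-5 + (-7/2)*(-4)) = -7 + (-5 + ((1/2)*(-7))*(-4)) = -7 + (-5 - 7/2*(-4)) = -7 + (-5 + 14) = -7 + 9 = 2)
128 + s(8)*F = 128 + (8*(-6 + 8))*2 = 128 + (8*2)*2 = 128 + 16*2 = 128 + 32 = 160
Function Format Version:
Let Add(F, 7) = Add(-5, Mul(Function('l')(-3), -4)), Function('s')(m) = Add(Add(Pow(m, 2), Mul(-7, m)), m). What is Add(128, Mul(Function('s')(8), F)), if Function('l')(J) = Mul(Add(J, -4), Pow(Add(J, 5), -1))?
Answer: 160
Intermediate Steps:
Function('l')(J) = Mul(Pow(Add(5, J), -1), Add(-4, J)) (Function('l')(J) = Mul(Add(-4, J), Pow(Add(5, J), -1)) = Mul(Pow(Add(5, J), -1), Add(-4, J)))
Function('s')(m) = Add(Pow(m, 2), Mul(-6, m))
F = 2 (F = Add(-7, Add(-5, Mul(Mul(Pow(Add(5, -3), -1), Add(-4, -3)), -4))) = Add(-7, Add(-5, Mul(Mul(Pow(2, -1), -7), -4))) = Add(-7, Add(-5, Mul(Mul(Rational(1, 2), -7), -4))) = Add(-7, Add(-5, Mul(Rational(-7, 2), -4))) = Add(-7, Add(-5, 14)) = Add(-7, 9) = 2)
Add(128, Mul(Function('s')(8), F)) = Add(128, Mul(Mul(8, Add(-6, 8)), 2)) = Add(128, Mul(Mul(8, 2), 2)) = Add(128, Mul(16, 2)) = Add(128, 32) = 160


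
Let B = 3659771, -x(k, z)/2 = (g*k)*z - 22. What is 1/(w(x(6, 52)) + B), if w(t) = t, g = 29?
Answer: 1/3641719 ≈ 2.7460e-7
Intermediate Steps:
x(k, z) = 44 - 58*k*z (x(k, z) = -2*((29*k)*z - 22) = -2*(29*k*z - 22) = -2*(-22 + 29*k*z) = 44 - 58*k*z)
1/(w(x(6, 52)) + B) = 1/((44 - 58*6*52) + 3659771) = 1/((44 - 18096) + 3659771) = 1/(-18052 + 3659771) = 1/3641719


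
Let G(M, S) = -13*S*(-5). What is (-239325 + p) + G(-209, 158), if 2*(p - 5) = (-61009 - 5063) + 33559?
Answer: -490613/2 ≈ -2.4531e+5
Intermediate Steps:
G(M, S) = 65*S (G(M, S) = -(-65)*S = 65*S)
p = -32503/2 (p = 5 + ((-61009 - 5063) + 33559)/2 = 5 + (-66072 + 33559)/2 = 5 + (½)*(-32513) = 5 - 32513/2 = -32503/2 ≈ -16252.)
(-239325 + p) + G(-209, 158) = (-239325 - 32503/2) + 65*158 = -511153/2 + 10270 = -490613/2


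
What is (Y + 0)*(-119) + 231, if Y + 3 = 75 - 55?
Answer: -1792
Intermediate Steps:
Y = 17 (Y = -3 + (75 - 55) = -3 + 20 = 17)
(Y + 0)*(-119) + 231 = (17 + 0)*(-119) + 231 = 17*(-119) + 231 = -2023 + 231 = -1792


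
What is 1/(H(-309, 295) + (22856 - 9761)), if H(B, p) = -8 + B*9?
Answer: 1/10306 ≈ 9.7031e-5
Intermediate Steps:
H(B, p) = -8 + 9*B
1/(H(-309, 295) + (22856 - 9761)) = 1/((-8 + 9*(-309)) + (22856 - 9761)) = 1/((-8 - 2781) + 13095) = 1/(-2789 + 13095) = 1/10306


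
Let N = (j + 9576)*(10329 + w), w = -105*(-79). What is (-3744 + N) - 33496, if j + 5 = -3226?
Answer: 118132040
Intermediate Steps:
j = -3231 (j = -5 - 3226 = -3231)
w = 8295
N = 118169280 (N = (-3231 + 9576)*(10329 + 8295) = 6345*18624 = 118169280)
(-3744 + N) - 33496 = (-3744 + 118169280) - 33496 = 118165536 - 33496 = 118132040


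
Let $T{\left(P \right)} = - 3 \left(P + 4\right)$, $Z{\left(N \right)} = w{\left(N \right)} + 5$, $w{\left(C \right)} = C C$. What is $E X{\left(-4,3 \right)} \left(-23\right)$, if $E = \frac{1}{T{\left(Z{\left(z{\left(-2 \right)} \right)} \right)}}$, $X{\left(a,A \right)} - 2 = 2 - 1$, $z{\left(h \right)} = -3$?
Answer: $\frac{23}{18} \approx 1.2778$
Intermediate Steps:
$w{\left(C \right)} = C^{2}$
$X{\left(a,A \right)} = 3$ ($X{\left(a,A \right)} = 2 + \left(2 - 1\right) = 2 + 1 = 3$)
$Z{\left(N \right)} = 5 + N^{2}$ ($Z{\left(N \right)} = N^{2} + 5 = 5 + N^{2}$)
$T{\left(P \right)} = -12 - 3 P$ ($T{\left(P \right)} = - 3 \left(4 + P\right) = -12 - 3 P$)
$E = - \frac{1}{54}$ ($E = \frac{1}{-12 - 3 \left(5 + \left(-3\right)^{2}\right)} = \frac{1}{-12 - 3 \left(5 + 9\right)} = \frac{1}{-12 - 42} = \frac{1}{-54} = - \frac{1}{54} \approx -0.018519$)
$E X{\left(-4,3 \right)} \left(-23\right) = \left(- \frac{1}{54}\right) 3 \left(-23\right) = \left(- \frac{1}{18}\right) \left(-23\right) = \frac{23}{18}$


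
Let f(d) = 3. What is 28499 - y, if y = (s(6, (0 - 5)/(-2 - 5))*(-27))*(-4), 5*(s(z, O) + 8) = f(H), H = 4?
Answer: 146491/5 ≈ 29298.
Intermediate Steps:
s(z, O) = -37/5 (s(z, O) = -8 + (1/5)*3 = -8 + 3/5 = -37/5)
y = -3996/5 (y = -37/5*(-27)*(-4) = (999/5)*(-4) = -3996/5 ≈ -799.20)
28499 - y = 28499 - 1*(-3996/5) = 28499 + 3996/5 = 146491/5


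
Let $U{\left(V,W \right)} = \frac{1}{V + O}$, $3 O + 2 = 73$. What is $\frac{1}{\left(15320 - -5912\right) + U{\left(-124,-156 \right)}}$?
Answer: $\frac{301}{6390829} \approx 4.7099 \cdot 10^{-5}$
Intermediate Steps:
$O = \frac{71}{3}$ ($O = - \frac{2}{3} + \frac{1}{3} \cdot 73 = - \frac{2}{3} + \frac{73}{3} = \frac{71}{3} \approx 23.667$)
$U{\left(V,W \right)} = \frac{1}{\frac{71}{3} + V}$ ($U{\left(V,W \right)} = \frac{1}{V + \frac{71}{3}} = \frac{1}{\frac{71}{3} + V}$)
$\frac{1}{\left(15320 - -5912\right) + U{\left(-124,-156 \right)}} = \frac{1}{\left(15320 - -5912\right) + \frac{3}{71 + 3 \left(-124\right)}} = \frac{1}{\left(15320 + \left(-18427 + 24339\right)\right) + \frac{3}{71 - 372}} = \frac{1}{\left(15320 + 5912\right) + \frac{3}{-301}} = \frac{1}{21232 + 3 \left(- \frac{1}{301}\right)} = \frac{1}{21232 - \frac{3}{301}} = \frac{1}{\frac{6390829}{301}} = \frac{301}{6390829}$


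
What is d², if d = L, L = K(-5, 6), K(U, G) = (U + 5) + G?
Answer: 36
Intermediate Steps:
K(U, G) = 5 + G + U (K(U, G) = (5 + U) + G = 5 + G + U)
L = 6 (L = 5 + 6 - 5 = 6)
d = 6
d² = 6² = 36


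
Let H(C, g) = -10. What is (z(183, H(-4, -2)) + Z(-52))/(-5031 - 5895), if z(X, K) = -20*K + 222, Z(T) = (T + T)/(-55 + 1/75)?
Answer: -218516/5632353 ≈ -0.038797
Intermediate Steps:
Z(T) = -75*T/2062 (Z(T) = (2*T)/(-55 + 1/75) = (2*T)/(-4124/75) = (2*T)*(-75/4124) = -75*T/2062)
z(X, K) = 222 - 20*K
(z(183, H(-4, -2)) + Z(-52))/(-5031 - 5895) = ((222 - 20*(-10)) - 75/2062*(-52))/(-5031 - 5895) = ((222 + 200) + 1950/1031)/(-10926) = (422 + 1950/1031)*(-1/10926) = (437032/1031)*(-1/10926) = -218516/5632353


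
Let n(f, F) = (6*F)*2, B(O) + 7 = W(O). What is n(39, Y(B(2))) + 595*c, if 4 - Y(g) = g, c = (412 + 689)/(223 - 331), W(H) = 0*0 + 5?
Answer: -215773/36 ≈ -5993.7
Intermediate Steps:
W(H) = 5 (W(H) = 0 + 5 = 5)
B(O) = -2 (B(O) = -7 + 5 = -2)
c = -367/36 (c = 1101/(-108) = 1101*(-1/108) = -367/36 ≈ -10.194)
Y(g) = 4 - g
n(f, F) = 12*F
n(39, Y(B(2))) + 595*c = 12*(4 - 1*(-2)) + 595*(-367/36) = 12*(4 + 2) - 218365/36 = 12*6 - 218365/36 = 72 - 218365/36 = -215773/36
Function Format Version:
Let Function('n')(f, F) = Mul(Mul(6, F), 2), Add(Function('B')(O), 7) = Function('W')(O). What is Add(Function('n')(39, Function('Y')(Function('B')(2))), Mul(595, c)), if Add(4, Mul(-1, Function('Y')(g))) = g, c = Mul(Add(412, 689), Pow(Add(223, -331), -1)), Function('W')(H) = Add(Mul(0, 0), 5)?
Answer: Rational(-215773, 36) ≈ -5993.7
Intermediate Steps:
Function('W')(H) = 5 (Function('W')(H) = Add(0, 5) = 5)
Function('B')(O) = -2 (Function('B')(O) = Add(-7, 5) = -2)
c = Rational(-367, 36) (c = Mul(1101, Pow(-108, -1)) = Mul(1101, Rational(-1, 108)) = Rational(-367, 36) ≈ -10.194)
Function('Y')(g) = Add(4, Mul(-1, g))
Function('n')(f, F) = Mul(12, F)
Add(Function('n')(39, Function('Y')(Function('B')(2))), Mul(595, c)) = Add(Mul(12, Add(4, Mul(-1, -2))), Mul(595, Rational(-367, 36))) = Add(Mul(12, Add(4, 2)), Rational(-218365, 36)) = Add(Mul(12, 6), Rational(-218365, 36)) = Add(72, Rational(-218365, 36)) = Rational(-215773, 36)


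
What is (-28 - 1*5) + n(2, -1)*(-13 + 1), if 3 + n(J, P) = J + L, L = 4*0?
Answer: -21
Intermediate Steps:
L = 0
n(J, P) = -3 + J (n(J, P) = -3 + (J + 0) = -3 + J)
(-28 - 1*5) + n(2, -1)*(-13 + 1) = (-28 - 1*5) + (-3 + 2)*(-13 + 1) = (-28 - 5) - 1*(-12) = -33 + 12 = -21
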